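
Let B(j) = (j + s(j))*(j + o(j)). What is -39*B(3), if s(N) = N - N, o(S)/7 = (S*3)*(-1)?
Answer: 7020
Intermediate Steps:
o(S) = -21*S (o(S) = 7*((S*3)*(-1)) = 7*((3*S)*(-1)) = 7*(-3*S) = -21*S)
s(N) = 0
B(j) = -20*j² (B(j) = (j + 0)*(j - 21*j) = j*(-20*j) = -20*j²)
-39*B(3) = -(-780)*3² = -(-780)*9 = -39*(-180) = 7020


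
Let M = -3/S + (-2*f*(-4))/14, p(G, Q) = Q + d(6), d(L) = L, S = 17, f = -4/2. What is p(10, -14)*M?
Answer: 1256/119 ≈ 10.555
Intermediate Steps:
f = -2 (f = -4*½ = -2)
p(G, Q) = 6 + Q (p(G, Q) = Q + 6 = 6 + Q)
M = -157/119 (M = -3/17 + (-2*(-2)*(-4))/14 = -3*1/17 + (4*(-4))*(1/14) = -3/17 - 16*1/14 = -3/17 - 8/7 = -157/119 ≈ -1.3193)
p(10, -14)*M = (6 - 14)*(-157/119) = -8*(-157/119) = 1256/119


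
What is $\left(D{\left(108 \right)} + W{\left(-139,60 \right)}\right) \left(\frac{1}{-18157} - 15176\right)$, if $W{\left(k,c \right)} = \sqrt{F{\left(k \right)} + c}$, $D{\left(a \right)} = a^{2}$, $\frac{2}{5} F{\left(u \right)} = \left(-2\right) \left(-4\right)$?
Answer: $- \frac{3214022583312}{18157} - \frac{1102202532 \sqrt{5}}{18157} \approx -1.7715 \cdot 10^{8}$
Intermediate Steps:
$F{\left(u \right)} = 20$ ($F{\left(u \right)} = \frac{5 \left(\left(-2\right) \left(-4\right)\right)}{2} = \frac{5}{2} \cdot 8 = 20$)
$W{\left(k,c \right)} = \sqrt{20 + c}$
$\left(D{\left(108 \right)} + W{\left(-139,60 \right)}\right) \left(\frac{1}{-18157} - 15176\right) = \left(108^{2} + \sqrt{20 + 60}\right) \left(\frac{1}{-18157} - 15176\right) = \left(11664 + \sqrt{80}\right) \left(- \frac{1}{18157} - 15176\right) = \left(11664 + 4 \sqrt{5}\right) \left(- \frac{275550633}{18157}\right) = - \frac{3214022583312}{18157} - \frac{1102202532 \sqrt{5}}{18157}$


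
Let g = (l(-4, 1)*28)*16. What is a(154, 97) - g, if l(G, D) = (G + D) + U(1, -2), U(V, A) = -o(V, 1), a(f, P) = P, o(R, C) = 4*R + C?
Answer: 3681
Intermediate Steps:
o(R, C) = C + 4*R
U(V, A) = -1 - 4*V (U(V, A) = -(1 + 4*V) = -1 - 4*V)
l(G, D) = -5 + D + G (l(G, D) = (G + D) + (-1 - 4*1) = (D + G) + (-1 - 4) = (D + G) - 5 = -5 + D + G)
g = -3584 (g = ((-5 + 1 - 4)*28)*16 = -8*28*16 = -224*16 = -3584)
a(154, 97) - g = 97 - 1*(-3584) = 97 + 3584 = 3681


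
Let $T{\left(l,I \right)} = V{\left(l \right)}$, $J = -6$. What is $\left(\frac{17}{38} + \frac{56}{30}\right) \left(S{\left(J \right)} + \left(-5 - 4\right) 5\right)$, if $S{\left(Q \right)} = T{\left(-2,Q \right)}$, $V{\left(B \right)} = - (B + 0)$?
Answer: $- \frac{56717}{570} \approx -99.504$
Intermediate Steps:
$V{\left(B \right)} = - B$
$T{\left(l,I \right)} = - l$
$S{\left(Q \right)} = 2$ ($S{\left(Q \right)} = \left(-1\right) \left(-2\right) = 2$)
$\left(\frac{17}{38} + \frac{56}{30}\right) \left(S{\left(J \right)} + \left(-5 - 4\right) 5\right) = \left(\frac{17}{38} + \frac{56}{30}\right) \left(2 + \left(-5 - 4\right) 5\right) = \left(17 \cdot \frac{1}{38} + 56 \cdot \frac{1}{30}\right) \left(2 - 45\right) = \left(\frac{17}{38} + \frac{28}{15}\right) \left(2 - 45\right) = \frac{1319}{570} \left(-43\right) = - \frac{56717}{570}$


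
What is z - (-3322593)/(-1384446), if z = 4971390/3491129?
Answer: -1572326592519/1611093193178 ≈ -0.97594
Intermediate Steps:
z = 4971390/3491129 (z = 4971390*(1/3491129) = 4971390/3491129 ≈ 1.4240)
z - (-3322593)/(-1384446) = 4971390/3491129 - (-3322593)/(-1384446) = 4971390/3491129 - (-3322593)*(-1)/1384446 = 4971390/3491129 - 1*1107531/461482 = 4971390/3491129 - 1107531/461482 = -1572326592519/1611093193178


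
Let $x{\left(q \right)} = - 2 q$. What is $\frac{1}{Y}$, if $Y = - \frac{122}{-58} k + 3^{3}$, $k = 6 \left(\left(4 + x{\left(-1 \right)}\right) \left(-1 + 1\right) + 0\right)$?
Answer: $\frac{1}{27} \approx 0.037037$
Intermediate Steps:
$k = 0$ ($k = 6 \left(\left(4 - -2\right) \left(-1 + 1\right) + 0\right) = 6 \left(\left(4 + 2\right) 0 + 0\right) = 6 \left(6 \cdot 0 + 0\right) = 6 \left(0 + 0\right) = 6 \cdot 0 = 0$)
$Y = 27$ ($Y = - \frac{122}{-58} \cdot 0 + 3^{3} = \left(-122\right) \left(- \frac{1}{58}\right) 0 + 27 = \frac{61}{29} \cdot 0 + 27 = 0 + 27 = 27$)
$\frac{1}{Y} = \frac{1}{27}$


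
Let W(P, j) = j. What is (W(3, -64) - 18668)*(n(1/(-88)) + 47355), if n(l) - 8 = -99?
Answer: -885349248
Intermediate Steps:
n(l) = -91 (n(l) = 8 - 99 = -91)
(W(3, -64) - 18668)*(n(1/(-88)) + 47355) = (-64 - 18668)*(-91 + 47355) = -18732*47264 = -885349248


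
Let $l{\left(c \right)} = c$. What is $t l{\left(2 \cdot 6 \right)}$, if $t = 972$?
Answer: $11664$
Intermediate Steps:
$t l{\left(2 \cdot 6 \right)} = 972 \cdot 2 \cdot 6 = 972 \cdot 12 = 11664$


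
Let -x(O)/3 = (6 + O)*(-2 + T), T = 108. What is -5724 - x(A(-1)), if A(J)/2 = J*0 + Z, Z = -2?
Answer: -5088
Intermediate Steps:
A(J) = -4 (A(J) = 2*(J*0 - 2) = 2*(0 - 2) = 2*(-2) = -4)
x(O) = -1908 - 318*O (x(O) = -3*(6 + O)*(-2 + 108) = -3*(6 + O)*106 = -3*(636 + 106*O) = -1908 - 318*O)
-5724 - x(A(-1)) = -5724 - (-1908 - 318*(-4)) = -5724 - (-1908 + 1272) = -5724 - 1*(-636) = -5724 + 636 = -5088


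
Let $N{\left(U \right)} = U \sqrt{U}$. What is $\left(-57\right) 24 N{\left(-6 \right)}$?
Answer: $8208 i \sqrt{6} \approx 20105.0 i$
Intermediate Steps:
$N{\left(U \right)} = U^{\frac{3}{2}}$
$\left(-57\right) 24 N{\left(-6 \right)} = \left(-57\right) 24 \left(-6\right)^{\frac{3}{2}} = - 1368 \left(- 6 i \sqrt{6}\right) = 8208 i \sqrt{6}$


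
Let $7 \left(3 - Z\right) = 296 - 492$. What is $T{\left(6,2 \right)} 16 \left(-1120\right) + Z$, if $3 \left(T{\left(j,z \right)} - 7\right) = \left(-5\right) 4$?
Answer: $- \frac{17827}{3} \approx -5942.3$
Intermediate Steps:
$T{\left(j,z \right)} = \frac{1}{3}$ ($T{\left(j,z \right)} = 7 + \frac{\left(-5\right) 4}{3} = 7 + \frac{1}{3} \left(-20\right) = 7 - \frac{20}{3} = \frac{1}{3}$)
$Z = 31$ ($Z = 3 - \frac{296 - 492}{7} = 3 - -28 = 3 + 28 = 31$)
$T{\left(6,2 \right)} 16 \left(-1120\right) + Z = \frac{1}{3} \cdot 16 \left(-1120\right) + 31 = \frac{16}{3} \left(-1120\right) + 31 = - \frac{17920}{3} + 31 = - \frac{17827}{3}$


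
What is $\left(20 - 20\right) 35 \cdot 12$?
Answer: $0$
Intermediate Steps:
$\left(20 - 20\right) 35 \cdot 12 = 0 \cdot 35 \cdot 12 = 0 \cdot 12 = 0$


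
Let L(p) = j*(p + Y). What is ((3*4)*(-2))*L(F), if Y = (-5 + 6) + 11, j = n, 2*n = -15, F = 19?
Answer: 5580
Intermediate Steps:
n = -15/2 (n = (1/2)*(-15) = -15/2 ≈ -7.5000)
j = -15/2 ≈ -7.5000
Y = 12 (Y = 1 + 11 = 12)
L(p) = -90 - 15*p/2 (L(p) = -15*(p + 12)/2 = -15*(12 + p)/2 = -90 - 15*p/2)
((3*4)*(-2))*L(F) = ((3*4)*(-2))*(-90 - 15/2*19) = (12*(-2))*(-90 - 285/2) = -24*(-465/2) = 5580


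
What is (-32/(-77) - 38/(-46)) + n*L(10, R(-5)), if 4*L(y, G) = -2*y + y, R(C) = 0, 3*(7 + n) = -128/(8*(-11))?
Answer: 186269/10626 ≈ 17.530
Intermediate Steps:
n = -215/33 (n = -7 + (-128/(8*(-11)))/3 = -7 + (-128/(-88))/3 = -7 + (-128*(-1/88))/3 = -7 + (1/3)*(16/11) = -7 + 16/33 = -215/33 ≈ -6.5152)
L(y, G) = -y/4 (L(y, G) = (-2*y + y)/4 = (-y)/4 = -y/4)
(-32/(-77) - 38/(-46)) + n*L(10, R(-5)) = (-32/(-77) - 38/(-46)) - (-215)*10/132 = (-32*(-1/77) - 38*(-1/46)) - 215/33*(-5/2) = (32/77 + 19/23) + 1075/66 = 2199/1771 + 1075/66 = 186269/10626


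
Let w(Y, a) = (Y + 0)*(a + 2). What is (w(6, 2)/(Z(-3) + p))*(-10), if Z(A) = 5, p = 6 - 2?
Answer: -80/3 ≈ -26.667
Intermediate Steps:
p = 4
w(Y, a) = Y*(2 + a)
(w(6, 2)/(Z(-3) + p))*(-10) = ((6*(2 + 2))/(5 + 4))*(-10) = ((6*4)/9)*(-10) = ((⅑)*24)*(-10) = (8/3)*(-10) = -80/3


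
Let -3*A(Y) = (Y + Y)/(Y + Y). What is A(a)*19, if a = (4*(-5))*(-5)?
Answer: -19/3 ≈ -6.3333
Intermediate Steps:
a = 100 (a = -20*(-5) = 100)
A(Y) = -⅓ (A(Y) = -(Y + Y)/(3*(Y + Y)) = -2*Y/(3*(2*Y)) = -2*Y*1/(2*Y)/3 = -⅓*1 = -⅓)
A(a)*19 = -⅓*19 = -19/3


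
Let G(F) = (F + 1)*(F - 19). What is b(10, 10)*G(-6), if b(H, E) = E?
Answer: 1250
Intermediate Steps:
G(F) = (1 + F)*(-19 + F)
b(10, 10)*G(-6) = 10*(-19 + (-6)² - 18*(-6)) = 10*(-19 + 36 + 108) = 10*125 = 1250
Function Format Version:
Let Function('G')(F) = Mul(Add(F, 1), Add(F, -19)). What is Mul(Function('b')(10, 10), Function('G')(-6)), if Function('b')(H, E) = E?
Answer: 1250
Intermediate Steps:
Function('G')(F) = Mul(Add(1, F), Add(-19, F))
Mul(Function('b')(10, 10), Function('G')(-6)) = Mul(10, Add(-19, Pow(-6, 2), Mul(-18, -6))) = Mul(10, Add(-19, 36, 108)) = Mul(10, 125) = 1250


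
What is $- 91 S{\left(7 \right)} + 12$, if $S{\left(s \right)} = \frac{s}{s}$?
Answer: $-79$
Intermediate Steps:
$S{\left(s \right)} = 1$
$- 91 S{\left(7 \right)} + 12 = \left(-91\right) 1 + 12 = -91 + 12 = -79$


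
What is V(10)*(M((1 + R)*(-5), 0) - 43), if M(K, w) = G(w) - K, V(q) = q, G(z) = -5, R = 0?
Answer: -430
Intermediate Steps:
M(K, w) = -5 - K
V(10)*(M((1 + R)*(-5), 0) - 43) = 10*((-5 - (1 + 0)*(-5)) - 43) = 10*((-5 - (-5)) - 43) = 10*((-5 - 1*(-5)) - 43) = 10*((-5 + 5) - 43) = 10*(0 - 43) = 10*(-43) = -430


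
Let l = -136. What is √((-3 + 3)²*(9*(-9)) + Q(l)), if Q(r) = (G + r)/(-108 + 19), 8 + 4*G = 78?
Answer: √42186/178 ≈ 1.1539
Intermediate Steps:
G = 35/2 (G = -2 + (¼)*78 = -2 + 39/2 = 35/2 ≈ 17.500)
Q(r) = -35/178 - r/89 (Q(r) = (35/2 + r)/(-108 + 19) = (35/2 + r)/(-89) = (35/2 + r)*(-1/89) = -35/178 - r/89)
√((-3 + 3)²*(9*(-9)) + Q(l)) = √((-3 + 3)²*(9*(-9)) + (-35/178 - 1/89*(-136))) = √(0²*(-81) + (-35/178 + 136/89)) = √(0*(-81) + 237/178) = √(0 + 237/178) = √(237/178) = √42186/178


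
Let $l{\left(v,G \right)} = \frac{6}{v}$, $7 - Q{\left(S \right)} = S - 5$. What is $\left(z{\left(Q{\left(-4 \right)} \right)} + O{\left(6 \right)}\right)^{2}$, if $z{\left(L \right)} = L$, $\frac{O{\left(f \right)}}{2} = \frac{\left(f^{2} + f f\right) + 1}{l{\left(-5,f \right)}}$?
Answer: $\frac{100489}{9} \approx 11165.0$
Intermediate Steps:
$Q{\left(S \right)} = 12 - S$ ($Q{\left(S \right)} = 7 - \left(S - 5\right) = 7 - \left(-5 + S\right) = 12 - S$)
$O{\left(f \right)} = - \frac{5}{3} - \frac{10 f^{2}}{3}$ ($O{\left(f \right)} = 2 \frac{\left(f^{2} + f f\right) + 1}{6 \frac{1}{-5}} = 2 \frac{\left(f^{2} + f^{2}\right) + 1}{6 \left(- \frac{1}{5}\right)} = 2 \frac{2 f^{2} + 1}{- \frac{6}{5}} = 2 \left(1 + 2 f^{2}\right) \left(- \frac{5}{6}\right) = 2 \left(- \frac{5}{6} - \frac{5 f^{2}}{3}\right) = - \frac{5}{3} - \frac{10 f^{2}}{3}$)
$\left(z{\left(Q{\left(-4 \right)} \right)} + O{\left(6 \right)}\right)^{2} = \left(\left(12 - -4\right) - \left(\frac{5}{3} + \frac{10 \cdot 6^{2}}{3}\right)\right)^{2} = \left(\left(12 + 4\right) - \frac{365}{3}\right)^{2} = \left(16 - \frac{365}{3}\right)^{2} = \left(- \frac{317}{3}\right)^{2} = \frac{100489}{9}$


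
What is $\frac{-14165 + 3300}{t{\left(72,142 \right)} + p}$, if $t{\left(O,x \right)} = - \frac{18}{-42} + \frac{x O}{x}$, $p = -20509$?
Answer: $\frac{76055}{143056} \approx 0.53164$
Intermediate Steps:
$t{\left(O,x \right)} = \frac{3}{7} + O$ ($t{\left(O,x \right)} = \left(-18\right) \left(- \frac{1}{42}\right) + \frac{O x}{x} = \frac{3}{7} + O$)
$\frac{-14165 + 3300}{t{\left(72,142 \right)} + p} = \frac{-14165 + 3300}{\left(\frac{3}{7} + 72\right) - 20509} = - \frac{10865}{\frac{507}{7} - 20509} = - \frac{10865}{- \frac{143056}{7}} = \left(-10865\right) \left(- \frac{7}{143056}\right) = \frac{76055}{143056}$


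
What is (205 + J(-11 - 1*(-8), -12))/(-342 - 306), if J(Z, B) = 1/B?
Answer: -2459/7776 ≈ -0.31623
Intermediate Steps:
(205 + J(-11 - 1*(-8), -12))/(-342 - 306) = (205 + 1/(-12))/(-342 - 306) = (205 - 1/12)/(-648) = (2459/12)*(-1/648) = -2459/7776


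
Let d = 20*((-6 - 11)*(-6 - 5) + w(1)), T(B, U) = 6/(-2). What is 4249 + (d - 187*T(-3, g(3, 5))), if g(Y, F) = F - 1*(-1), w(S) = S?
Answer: 8570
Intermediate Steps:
g(Y, F) = 1 + F (g(Y, F) = F + 1 = 1 + F)
T(B, U) = -3 (T(B, U) = 6*(-½) = -3)
d = 3760 (d = 20*((-6 - 11)*(-6 - 5) + 1) = 20*(-17*(-11) + 1) = 20*(187 + 1) = 20*188 = 3760)
4249 + (d - 187*T(-3, g(3, 5))) = 4249 + (3760 - 187*(-3)) = 4249 + (3760 - 1*(-561)) = 4249 + (3760 + 561) = 4249 + 4321 = 8570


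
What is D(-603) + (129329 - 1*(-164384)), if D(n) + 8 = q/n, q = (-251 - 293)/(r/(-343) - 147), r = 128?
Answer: 8952435722543/30481047 ≈ 2.9371e+5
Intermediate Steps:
q = 186592/50549 (q = (-251 - 293)/(128/(-343) - 147) = -544/(128*(-1/343) - 147) = -544/(-128/343 - 147) = -544/(-50549/343) = -544*(-343/50549) = 186592/50549 ≈ 3.6913)
D(n) = -8 + 186592/(50549*n)
D(-603) + (129329 - 1*(-164384)) = (-8 + (186592/50549)/(-603)) + (129329 - 1*(-164384)) = (-8 + (186592/50549)*(-1/603)) + (129329 + 164384) = (-8 - 186592/30481047) + 293713 = -244034968/30481047 + 293713 = 8952435722543/30481047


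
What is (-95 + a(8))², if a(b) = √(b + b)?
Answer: 8281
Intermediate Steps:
a(b) = √2*√b (a(b) = √(2*b) = √2*√b)
(-95 + a(8))² = (-95 + √2*√8)² = (-95 + √2*(2*√2))² = (-95 + 4)² = (-91)² = 8281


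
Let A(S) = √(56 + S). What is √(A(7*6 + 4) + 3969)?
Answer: √(3969 + √102) ≈ 63.080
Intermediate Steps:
√(A(7*6 + 4) + 3969) = √(√(56 + (7*6 + 4)) + 3969) = √(√(56 + (42 + 4)) + 3969) = √(√(56 + 46) + 3969) = √(√102 + 3969) = √(3969 + √102)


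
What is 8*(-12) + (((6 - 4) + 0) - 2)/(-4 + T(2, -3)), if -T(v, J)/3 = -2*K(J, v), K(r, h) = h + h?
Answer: -96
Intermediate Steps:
K(r, h) = 2*h
T(v, J) = 12*v (T(v, J) = -(-6)*2*v = -(-12)*v = 12*v)
8*(-12) + (((6 - 4) + 0) - 2)/(-4 + T(2, -3)) = 8*(-12) + (((6 - 4) + 0) - 2)/(-4 + 12*2) = -96 + ((2 + 0) - 2)/(-4 + 24) = -96 + (2 - 2)/20 = -96 + 0*(1/20) = -96 + 0 = -96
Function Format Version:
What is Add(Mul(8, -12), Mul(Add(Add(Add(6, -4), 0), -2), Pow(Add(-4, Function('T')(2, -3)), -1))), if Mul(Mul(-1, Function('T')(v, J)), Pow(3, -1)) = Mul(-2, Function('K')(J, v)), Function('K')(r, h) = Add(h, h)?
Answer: -96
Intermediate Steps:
Function('K')(r, h) = Mul(2, h)
Function('T')(v, J) = Mul(12, v) (Function('T')(v, J) = Mul(-3, Mul(-2, Mul(2, v))) = Mul(-3, Mul(-4, v)) = Mul(12, v))
Add(Mul(8, -12), Mul(Add(Add(Add(6, -4), 0), -2), Pow(Add(-4, Function('T')(2, -3)), -1))) = Add(Mul(8, -12), Mul(Add(Add(Add(6, -4), 0), -2), Pow(Add(-4, Mul(12, 2)), -1))) = Add(-96, Mul(Add(Add(2, 0), -2), Pow(Add(-4, 24), -1))) = Add(-96, Mul(Add(2, -2), Pow(20, -1))) = Add(-96, Mul(0, Rational(1, 20))) = Add(-96, 0) = -96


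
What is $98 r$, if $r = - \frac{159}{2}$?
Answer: $-7791$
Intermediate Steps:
$r = - \frac{159}{2} \approx -79.5$
$98 r = 98 \left(- \frac{159}{2}\right) = -7791$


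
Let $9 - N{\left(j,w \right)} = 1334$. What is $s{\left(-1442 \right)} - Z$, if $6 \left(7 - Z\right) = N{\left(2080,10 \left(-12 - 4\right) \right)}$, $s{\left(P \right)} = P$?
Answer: $- \frac{10019}{6} \approx -1669.8$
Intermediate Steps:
$N{\left(j,w \right)} = -1325$ ($N{\left(j,w \right)} = 9 - 1334 = -1325$)
$Z = \frac{1367}{6}$ ($Z = 7 - - \frac{1325}{6} = 7 + \frac{1325}{6} = \frac{1367}{6} \approx 227.83$)
$s{\left(-1442 \right)} - Z = -1442 - \frac{1367}{6} = - \frac{10019}{6}$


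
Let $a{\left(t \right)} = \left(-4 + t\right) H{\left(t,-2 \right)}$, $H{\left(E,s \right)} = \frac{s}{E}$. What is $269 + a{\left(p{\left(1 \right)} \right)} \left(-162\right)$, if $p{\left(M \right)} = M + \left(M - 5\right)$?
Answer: $1025$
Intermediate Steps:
$p{\left(M \right)} = -5 + 2 M$ ($p{\left(M \right)} = M + \left(-5 + M\right) = -5 + 2 M$)
$a{\left(t \right)} = - \frac{2 \left(-4 + t\right)}{t}$ ($a{\left(t \right)} = \left(-4 + t\right) \left(- \frac{2}{t}\right) = - \frac{2 \left(-4 + t\right)}{t}$)
$269 + a{\left(p{\left(1 \right)} \right)} \left(-162\right) = 269 + \left(-2 + \frac{8}{-5 + 2 \cdot 1}\right) \left(-162\right) = 269 + \left(-2 + \frac{8}{-5 + 2}\right) \left(-162\right) = 269 + \left(-2 + \frac{8}{-3}\right) \left(-162\right) = 269 + \left(-2 + 8 \left(- \frac{1}{3}\right)\right) \left(-162\right) = 269 + \left(-2 - \frac{8}{3}\right) \left(-162\right) = 269 - -756 = 269 + 756 = 1025$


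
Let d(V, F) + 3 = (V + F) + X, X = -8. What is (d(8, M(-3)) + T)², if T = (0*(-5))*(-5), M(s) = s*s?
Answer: 36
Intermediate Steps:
M(s) = s²
d(V, F) = -11 + F + V (d(V, F) = -3 + ((V + F) - 8) = -3 + ((F + V) - 8) = -3 + (-8 + F + V) = -11 + F + V)
T = 0 (T = 0*(-5) = 0)
(d(8, M(-3)) + T)² = ((-11 + (-3)² + 8) + 0)² = ((-11 + 9 + 8) + 0)² = (6 + 0)² = 6² = 36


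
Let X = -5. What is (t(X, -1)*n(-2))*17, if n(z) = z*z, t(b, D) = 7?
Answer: 476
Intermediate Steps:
n(z) = z²
(t(X, -1)*n(-2))*17 = (7*(-2)²)*17 = (7*4)*17 = 28*17 = 476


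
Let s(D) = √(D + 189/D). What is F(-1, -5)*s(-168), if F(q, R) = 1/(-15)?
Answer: -I*√2706/60 ≈ -0.86699*I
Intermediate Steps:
F(q, R) = -1/15
F(-1, -5)*s(-168) = -√(-168 + 189/(-168))/15 = -√(-168 + 189*(-1/168))/15 = -√(-168 - 9/8)/15 = -I*√2706/60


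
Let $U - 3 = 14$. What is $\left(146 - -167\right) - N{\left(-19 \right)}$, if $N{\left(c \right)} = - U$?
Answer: $330$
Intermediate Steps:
$U = 17$ ($U = 3 + 14 = 17$)
$N{\left(c \right)} = -17$ ($N{\left(c \right)} = \left(-1\right) 17 = -17$)
$\left(146 - -167\right) - N{\left(-19 \right)} = \left(146 - -167\right) - -17 = \left(146 + 167\right) + 17 = 313 + 17 = 330$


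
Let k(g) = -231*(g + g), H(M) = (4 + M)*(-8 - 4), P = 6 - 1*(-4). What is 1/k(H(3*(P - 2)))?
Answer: 1/155232 ≈ 6.4420e-6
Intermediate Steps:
P = 10 (P = 6 + 4 = 10)
H(M) = -48 - 12*M (H(M) = (4 + M)*(-12) = -48 - 12*M)
k(g) = -462*g
1/k(H(3*(P - 2))) = 1/(-462*(-48 - 36*(10 - 2))) = 1/(-462*(-48 - 36*8)) = 1/(-462*(-48 - 12*24)) = 1/(-462*(-48 - 288)) = 1/(-462*(-336)) = 1/155232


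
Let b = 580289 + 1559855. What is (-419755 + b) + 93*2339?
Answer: 1937916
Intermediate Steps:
b = 2140144
(-419755 + b) + 93*2339 = (-419755 + 2140144) + 93*2339 = 1720389 + 217527 = 1937916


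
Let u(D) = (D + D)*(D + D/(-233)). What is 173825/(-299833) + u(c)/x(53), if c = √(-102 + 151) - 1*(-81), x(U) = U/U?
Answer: 1077324231703/69861089 ≈ 15421.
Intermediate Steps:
x(U) = 1
c = 88 (c = √49 + 81 = 7 + 81 = 88)
u(D) = 464*D²/233 (u(D) = (2*D)*(D + D*(-1/233)) = (2*D)*(D - D/233) = (2*D)*(232*D/233) = 464*D²/233)
173825/(-299833) + u(c)/x(53) = 173825/(-299833) + ((464/233)*88²)/1 = 173825*(-1/299833) + ((464/233)*7744)*1 = -173825/299833 + (3593216/233)*1 = -173825/299833 + 3593216/233 = 1077324231703/69861089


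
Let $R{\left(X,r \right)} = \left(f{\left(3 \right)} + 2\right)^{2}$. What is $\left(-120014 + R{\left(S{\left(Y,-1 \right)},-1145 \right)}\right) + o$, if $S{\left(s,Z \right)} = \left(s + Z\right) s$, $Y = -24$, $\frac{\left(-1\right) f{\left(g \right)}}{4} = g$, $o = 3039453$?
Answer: $2919539$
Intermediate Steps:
$f{\left(g \right)} = - 4 g$
$S{\left(s,Z \right)} = s \left(Z + s\right)$ ($S{\left(s,Z \right)} = \left(Z + s\right) s = s \left(Z + s\right)$)
$R{\left(X,r \right)} = 100$ ($R{\left(X,r \right)} = \left(\left(-4\right) 3 + 2\right)^{2} = \left(-12 + 2\right)^{2} = \left(-10\right)^{2} = 100$)
$\left(-120014 + R{\left(S{\left(Y,-1 \right)},-1145 \right)}\right) + o = \left(-120014 + 100\right) + 3039453 = -119914 + 3039453 = 2919539$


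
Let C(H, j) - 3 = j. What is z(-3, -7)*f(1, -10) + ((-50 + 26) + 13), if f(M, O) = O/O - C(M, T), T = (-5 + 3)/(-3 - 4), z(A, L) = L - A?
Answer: -13/7 ≈ -1.8571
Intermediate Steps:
T = 2/7 (T = -2/(-7) = -2*(-⅐) = 2/7 ≈ 0.28571)
C(H, j) = 3 + j
f(M, O) = -16/7 (f(M, O) = O/O - (3 + 2/7) = 1 - 1*23/7 = 1 - 23/7 = -16/7)
z(-3, -7)*f(1, -10) + ((-50 + 26) + 13) = (-7 - 1*(-3))*(-16/7) + ((-50 + 26) + 13) = (-7 + 3)*(-16/7) + (-24 + 13) = -4*(-16/7) - 11 = 64/7 - 11 = -13/7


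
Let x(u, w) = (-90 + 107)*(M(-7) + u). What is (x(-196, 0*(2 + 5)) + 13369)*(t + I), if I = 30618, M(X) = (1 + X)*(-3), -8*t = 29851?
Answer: 2224706899/8 ≈ 2.7809e+8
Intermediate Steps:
t = -29851/8 (t = -⅛*29851 = -29851/8 ≈ -3731.4)
M(X) = -3 - 3*X
x(u, w) = 306 + 17*u (x(u, w) = (-90 + 107)*((-3 - 3*(-7)) + u) = 17*((-3 + 21) + u) = 17*(18 + u) = 306 + 17*u)
(x(-196, 0*(2 + 5)) + 13369)*(t + I) = ((306 + 17*(-196)) + 13369)*(-29851/8 + 30618) = ((306 - 3332) + 13369)*(215093/8) = (-3026 + 13369)*(215093/8) = 10343*(215093/8) = 2224706899/8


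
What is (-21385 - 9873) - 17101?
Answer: -48359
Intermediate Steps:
(-21385 - 9873) - 17101 = -31258 - 17101 = -48359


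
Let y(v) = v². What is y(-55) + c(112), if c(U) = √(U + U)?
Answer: 3025 + 4*√14 ≈ 3040.0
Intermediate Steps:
c(U) = √2*√U (c(U) = √(2*U) = √2*√U)
y(-55) + c(112) = (-55)² + √2*√112 = 3025 + √2*(4*√7) = 3025 + 4*√14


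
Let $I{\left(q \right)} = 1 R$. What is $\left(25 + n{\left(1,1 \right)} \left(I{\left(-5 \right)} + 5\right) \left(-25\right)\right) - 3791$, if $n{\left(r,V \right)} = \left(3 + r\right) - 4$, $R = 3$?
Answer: $-3766$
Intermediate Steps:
$I{\left(q \right)} = 3$ ($I{\left(q \right)} = 1 \cdot 3 = 3$)
$n{\left(r,V \right)} = -1 + r$
$\left(25 + n{\left(1,1 \right)} \left(I{\left(-5 \right)} + 5\right) \left(-25\right)\right) - 3791 = \left(25 + \left(-1 + 1\right) \left(3 + 5\right) \left(-25\right)\right) - 3791 = \left(25 + 0 \cdot 8 \left(-25\right)\right) - 3791 = \left(25 + 0 \left(-25\right)\right) - 3791 = \left(25 + 0\right) - 3791 = 25 - 3791 = -3766$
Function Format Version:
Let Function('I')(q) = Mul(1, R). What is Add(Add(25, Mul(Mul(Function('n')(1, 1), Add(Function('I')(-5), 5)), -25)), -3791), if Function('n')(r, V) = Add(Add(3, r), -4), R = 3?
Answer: -3766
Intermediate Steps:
Function('I')(q) = 3 (Function('I')(q) = Mul(1, 3) = 3)
Function('n')(r, V) = Add(-1, r)
Add(Add(25, Mul(Mul(Function('n')(1, 1), Add(Function('I')(-5), 5)), -25)), -3791) = Add(Add(25, Mul(Mul(Add(-1, 1), Add(3, 5)), -25)), -3791) = Add(Add(25, Mul(Mul(0, 8), -25)), -3791) = Add(Add(25, Mul(0, -25)), -3791) = Add(Add(25, 0), -3791) = Add(25, -3791) = -3766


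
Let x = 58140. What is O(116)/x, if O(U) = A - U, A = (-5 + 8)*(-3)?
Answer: -25/11628 ≈ -0.0021500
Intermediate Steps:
A = -9 (A = 3*(-3) = -9)
O(U) = -9 - U
O(116)/x = (-9 - 1*116)/58140 = (-9 - 116)*(1/58140) = -125*1/58140 = -25/11628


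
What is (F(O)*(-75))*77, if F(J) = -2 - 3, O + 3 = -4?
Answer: 28875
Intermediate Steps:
O = -7 (O = -3 - 4 = -7)
F(J) = -5
(F(O)*(-75))*77 = -5*(-75)*77 = 375*77 = 28875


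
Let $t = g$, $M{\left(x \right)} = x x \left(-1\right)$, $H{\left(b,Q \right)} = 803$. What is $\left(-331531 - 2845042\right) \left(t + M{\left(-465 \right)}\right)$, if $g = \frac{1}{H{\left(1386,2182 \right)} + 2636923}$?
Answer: $\frac{1811733964752815977}{2637726} \approx 6.8685 \cdot 10^{11}$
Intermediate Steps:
$g = \frac{1}{2637726}$ ($g = \frac{1}{803 + 2636923} = \frac{1}{2637726} \approx 3.7911 \cdot 10^{-7}$)
$M{\left(x \right)} = - x^{2}$ ($M{\left(x \right)} = x^{2} \left(-1\right) = - x^{2}$)
$t = \frac{1}{2637726} \approx 3.7911 \cdot 10^{-7}$
$\left(-331531 - 2845042\right) \left(t + M{\left(-465 \right)}\right) = \left(-331531 - 2845042\right) \left(\frac{1}{2637726} - \left(-465\right)^{2}\right) = - 3176573 \left(\frac{1}{2637726} - 216225\right) = \left(-3176573\right) \left(- \frac{570342304349}{2637726}\right) = \frac{1811733964752815977}{2637726}$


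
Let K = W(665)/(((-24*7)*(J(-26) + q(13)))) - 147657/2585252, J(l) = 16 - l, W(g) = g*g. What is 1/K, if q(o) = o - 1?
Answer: -837621648/40878664643 ≈ -0.020490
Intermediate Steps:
W(g) = g²
q(o) = -1 + o
K = -40878664643/837621648 (K = 665²/(((-24*7)*((16 - 1*(-26)) + (-1 + 13)))) - 147657/2585252 = 442225/((-168*((16 + 26) + 12))) - 147657*1/2585252 = 442225/((-168*(42 + 12))) - 147657/2585252 = 442225/((-168*54)) - 147657/2585252 = 442225/(-9072) - 147657/2585252 = 442225*(-1/9072) - 147657/2585252 = -63175/1296 - 147657/2585252 = -40878664643/837621648 ≈ -48.803)
1/K = 1/(-40878664643/837621648) = -837621648/40878664643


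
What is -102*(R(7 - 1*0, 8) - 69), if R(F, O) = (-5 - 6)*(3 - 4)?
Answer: 5916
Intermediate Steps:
R(F, O) = 11 (R(F, O) = -11*(-1) = 11)
-102*(R(7 - 1*0, 8) - 69) = -102*(11 - 69) = -102*(-58) = 5916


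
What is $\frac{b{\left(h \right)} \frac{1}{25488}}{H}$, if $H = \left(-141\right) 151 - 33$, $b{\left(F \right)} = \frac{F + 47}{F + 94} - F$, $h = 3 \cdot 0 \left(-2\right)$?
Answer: $- \frac{1}{1087012224} \approx -9.1995 \cdot 10^{-10}$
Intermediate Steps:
$h = 0$ ($h = 0 \left(-2\right) = 0$)
$b{\left(F \right)} = - F + \frac{47 + F}{94 + F}$ ($b{\left(F \right)} = \frac{47 + F}{94 + F} - F = - F + \frac{47 + F}{94 + F}$)
$H = -21324$ ($H = -21291 - 33 = -21324$)
$\frac{b{\left(h \right)} \frac{1}{25488}}{H} = \frac{\frac{47 - 0^{2} - 0}{94 + 0} \cdot \frac{1}{25488}}{-21324} = \frac{47 - 0 + 0}{94} \cdot \frac{1}{25488} \left(- \frac{1}{21324}\right) = \frac{47 + 0 + 0}{94} \cdot \frac{1}{25488} \left(- \frac{1}{21324}\right) = \frac{1}{94} \cdot 47 \cdot \frac{1}{25488} \left(- \frac{1}{21324}\right) = \frac{1}{2} \cdot \frac{1}{25488} \left(- \frac{1}{21324}\right) = \frac{1}{50976} \left(- \frac{1}{21324}\right) = - \frac{1}{1087012224}$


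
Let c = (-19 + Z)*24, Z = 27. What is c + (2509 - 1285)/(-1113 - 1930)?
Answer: 34296/179 ≈ 191.60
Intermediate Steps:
c = 192 (c = (-19 + 27)*24 = 8*24 = 192)
c + (2509 - 1285)/(-1113 - 1930) = 192 + (2509 - 1285)/(-1113 - 1930) = 192 + 1224/(-3043) = 192 + 1224*(-1/3043) = 192 - 72/179 = 34296/179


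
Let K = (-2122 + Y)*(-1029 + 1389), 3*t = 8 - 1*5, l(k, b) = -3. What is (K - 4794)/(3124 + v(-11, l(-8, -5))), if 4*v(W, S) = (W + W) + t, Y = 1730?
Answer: -583656/12475 ≈ -46.786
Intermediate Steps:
t = 1 (t = (8 - 1*5)/3 = (8 - 5)/3 = (1/3)*3 = 1)
K = -141120 (K = (-2122 + 1730)*(-1029 + 1389) = -392*360 = -141120)
v(W, S) = 1/4 + W/2 (v(W, S) = ((W + W) + 1)/4 = (2*W + 1)/4 = (1 + 2*W)/4 = 1/4 + W/2)
(K - 4794)/(3124 + v(-11, l(-8, -5))) = (-141120 - 4794)/(3124 + (1/4 + (1/2)*(-11))) = -145914/(3124 + (1/4 - 11/2)) = -145914/(3124 - 21/4) = -145914/12475/4 = -145914*4/12475 = -583656/12475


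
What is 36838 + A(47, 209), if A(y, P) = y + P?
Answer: 37094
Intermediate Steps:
A(y, P) = P + y
36838 + A(47, 209) = 36838 + (209 + 47) = 36838 + 256 = 37094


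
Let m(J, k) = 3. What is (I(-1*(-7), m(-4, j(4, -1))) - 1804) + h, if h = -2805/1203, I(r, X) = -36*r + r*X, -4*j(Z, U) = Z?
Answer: -816970/401 ≈ -2037.3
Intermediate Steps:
j(Z, U) = -Z/4
I(r, X) = -36*r + X*r
h = -935/401 (h = -2805*1/1203 = -935/401 ≈ -2.3317)
(I(-1*(-7), m(-4, j(4, -1))) - 1804) + h = ((-1*(-7))*(-36 + 3) - 1804) - 935/401 = (7*(-33) - 1804) - 935/401 = (-231 - 1804) - 935/401 = -2035 - 935/401 = -816970/401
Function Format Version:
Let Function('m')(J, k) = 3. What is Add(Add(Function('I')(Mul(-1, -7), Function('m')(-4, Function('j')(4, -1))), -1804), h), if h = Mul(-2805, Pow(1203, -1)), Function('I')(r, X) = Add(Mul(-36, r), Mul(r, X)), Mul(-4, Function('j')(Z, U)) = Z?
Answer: Rational(-816970, 401) ≈ -2037.3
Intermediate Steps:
Function('j')(Z, U) = Mul(Rational(-1, 4), Z)
Function('I')(r, X) = Add(Mul(-36, r), Mul(X, r))
h = Rational(-935, 401) (h = Mul(-2805, Rational(1, 1203)) = Rational(-935, 401) ≈ -2.3317)
Add(Add(Function('I')(Mul(-1, -7), Function('m')(-4, Function('j')(4, -1))), -1804), h) = Add(Add(Mul(Mul(-1, -7), Add(-36, 3)), -1804), Rational(-935, 401)) = Add(Add(Mul(7, -33), -1804), Rational(-935, 401)) = Add(Add(-231, -1804), Rational(-935, 401)) = Add(-2035, Rational(-935, 401)) = Rational(-816970, 401)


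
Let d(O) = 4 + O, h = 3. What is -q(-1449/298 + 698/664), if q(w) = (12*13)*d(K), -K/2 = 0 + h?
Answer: 312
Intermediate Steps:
K = -6 (K = -2*(0 + 3) = -2*3 = -6)
q(w) = -312 (q(w) = (12*13)*(4 - 6) = 156*(-2) = -312)
-q(-1449/298 + 698/664) = -1*(-312) = 312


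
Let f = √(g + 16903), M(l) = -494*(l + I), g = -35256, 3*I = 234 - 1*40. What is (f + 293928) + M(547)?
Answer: -24706/3 + I*√18353 ≈ -8235.3 + 135.47*I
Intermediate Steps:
I = 194/3 (I = (234 - 1*40)/3 = (234 - 40)/3 = (⅓)*194 = 194/3 ≈ 64.667)
M(l) = -95836/3 - 494*l (M(l) = -494*(l + 194/3) = -494*(194/3 + l) = -95836/3 - 494*l)
f = I*√18353 (f = √(-35256 + 16903) = √(-18353) = I*√18353 ≈ 135.47*I)
(f + 293928) + M(547) = (I*√18353 + 293928) + (-95836/3 - 494*547) = (293928 + I*√18353) + (-95836/3 - 270218) = (293928 + I*√18353) - 906490/3 = -24706/3 + I*√18353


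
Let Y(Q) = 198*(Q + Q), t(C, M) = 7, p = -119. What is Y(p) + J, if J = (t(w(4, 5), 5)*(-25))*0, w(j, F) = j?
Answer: -47124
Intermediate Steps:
Y(Q) = 396*Q (Y(Q) = 198*(2*Q) = 396*Q)
J = 0 (J = (7*(-25))*0 = -175*0 = 0)
Y(p) + J = 396*(-119) + 0 = -47124 + 0 = -47124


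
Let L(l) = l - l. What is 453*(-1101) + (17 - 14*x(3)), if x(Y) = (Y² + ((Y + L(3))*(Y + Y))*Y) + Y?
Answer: -499660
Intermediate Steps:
L(l) = 0
x(Y) = Y + Y² + 2*Y³ (x(Y) = (Y² + ((Y + 0)*(Y + Y))*Y) + Y = (Y² + (Y*(2*Y))*Y) + Y = (Y² + (2*Y²)*Y) + Y = (Y² + 2*Y³) + Y = Y + Y² + 2*Y³)
453*(-1101) + (17 - 14*x(3)) = 453*(-1101) + (17 - 42*(1 + 3 + 2*3²)) = -498753 + (17 - 42*(1 + 3 + 2*9)) = -498753 + (17 - 42*(1 + 3 + 18)) = -498753 + (17 - 42*22) = -498753 + (17 - 14*66) = -498753 + (17 - 924) = -498753 - 907 = -499660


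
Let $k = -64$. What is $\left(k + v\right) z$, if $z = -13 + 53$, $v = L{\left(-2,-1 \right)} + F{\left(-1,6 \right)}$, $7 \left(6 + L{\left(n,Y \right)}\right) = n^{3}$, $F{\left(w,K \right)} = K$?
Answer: $- \frac{18240}{7} \approx -2605.7$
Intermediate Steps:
$L{\left(n,Y \right)} = -6 + \frac{n^{3}}{7}$
$v = - \frac{8}{7}$ ($v = \left(-6 + \frac{\left(-2\right)^{3}}{7}\right) + 6 = \left(-6 + \frac{1}{7} \left(-8\right)\right) + 6 = \left(-6 - \frac{8}{7}\right) + 6 = - \frac{50}{7} + 6 = - \frac{8}{7} \approx -1.1429$)
$z = 40$
$\left(k + v\right) z = \left(-64 - \frac{8}{7}\right) 40 = \left(- \frac{456}{7}\right) 40 = - \frac{18240}{7}$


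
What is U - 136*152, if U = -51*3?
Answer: -20825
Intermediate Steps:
U = -153
U - 136*152 = -153 - 136*152 = -153 - 20672 = -20825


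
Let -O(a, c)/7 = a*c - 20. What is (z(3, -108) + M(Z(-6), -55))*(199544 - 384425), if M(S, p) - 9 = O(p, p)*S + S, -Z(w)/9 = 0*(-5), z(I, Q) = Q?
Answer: 18303219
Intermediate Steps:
O(a, c) = 140 - 7*a*c (O(a, c) = -7*(a*c - 20) = -7*(-20 + a*c) = 140 - 7*a*c)
Z(w) = 0 (Z(w) = -0*(-5) = -9*0 = 0)
M(S, p) = 9 + S + S*(140 - 7*p²) (M(S, p) = 9 + ((140 - 7*p*p)*S + S) = 9 + ((140 - 7*p²)*S + S) = 9 + (S*(140 - 7*p²) + S) = 9 + (S + S*(140 - 7*p²)) = 9 + S + S*(140 - 7*p²))
(z(3, -108) + M(Z(-6), -55))*(199544 - 384425) = (-108 + (9 + 0 - 7*0*(-20 + (-55)²)))*(199544 - 384425) = (-108 + (9 + 0 - 7*0*(-20 + 3025)))*(-184881) = (-108 + (9 + 0 - 7*0*3005))*(-184881) = (-108 + (9 + 0 + 0))*(-184881) = (-108 + 9)*(-184881) = -99*(-184881) = 18303219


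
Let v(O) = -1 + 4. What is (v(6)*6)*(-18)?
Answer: -324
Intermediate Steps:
v(O) = 3
(v(6)*6)*(-18) = (3*6)*(-18) = 18*(-18) = -324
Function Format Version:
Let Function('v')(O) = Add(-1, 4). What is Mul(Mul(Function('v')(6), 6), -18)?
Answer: -324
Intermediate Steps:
Function('v')(O) = 3
Mul(Mul(Function('v')(6), 6), -18) = Mul(Mul(3, 6), -18) = Mul(18, -18) = -324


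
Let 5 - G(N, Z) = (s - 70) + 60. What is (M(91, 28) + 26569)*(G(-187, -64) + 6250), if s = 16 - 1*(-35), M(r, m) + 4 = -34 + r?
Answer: 165429108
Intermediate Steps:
M(r, m) = -38 + r (M(r, m) = -4 + (-34 + r) = -38 + r)
s = 51 (s = 16 + 35 = 51)
G(N, Z) = -36 (G(N, Z) = 5 - ((51 - 70) + 60) = 5 - (-19 + 60) = 5 - 1*41 = 5 - 41 = -36)
(M(91, 28) + 26569)*(G(-187, -64) + 6250) = ((-38 + 91) + 26569)*(-36 + 6250) = (53 + 26569)*6214 = 26622*6214 = 165429108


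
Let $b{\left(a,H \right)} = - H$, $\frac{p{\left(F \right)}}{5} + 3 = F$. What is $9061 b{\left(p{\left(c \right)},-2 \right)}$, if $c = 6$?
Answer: $18122$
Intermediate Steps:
$p{\left(F \right)} = -15 + 5 F$
$9061 b{\left(p{\left(c \right)},-2 \right)} = 9061 \left(\left(-1\right) \left(-2\right)\right) = 9061 \cdot 2 = 18122$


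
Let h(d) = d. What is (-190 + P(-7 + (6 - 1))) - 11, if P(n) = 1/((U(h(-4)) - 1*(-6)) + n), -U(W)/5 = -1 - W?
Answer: -2212/11 ≈ -201.09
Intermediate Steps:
U(W) = 5 + 5*W (U(W) = -5*(-1 - W) = 5 + 5*W)
P(n) = 1/(-9 + n) (P(n) = 1/(((5 + 5*(-4)) - 1*(-6)) + n) = 1/(((5 - 20) + 6) + n) = 1/((-15 + 6) + n) = 1/(-9 + n))
(-190 + P(-7 + (6 - 1))) - 11 = (-190 + 1/(-9 + (-7 + (6 - 1)))) - 11 = (-190 + 1/(-9 + (-7 + 5))) - 11 = (-190 + 1/(-9 - 2)) - 11 = (-190 + 1/(-11)) - 11 = (-190 - 1/11) - 11 = -2091/11 - 11 = -2212/11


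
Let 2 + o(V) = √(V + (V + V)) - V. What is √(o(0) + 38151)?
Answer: √38149 ≈ 195.32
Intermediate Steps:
o(V) = -2 - V + √3*√V (o(V) = -2 + (√(V + (V + V)) - V) = -2 + (√(V + 2*V) - V) = -2 + (√(3*V) - V) = -2 + (√3*√V - V) = -2 + (-V + √3*√V) = -2 - V + √3*√V)
√(o(0) + 38151) = √((-2 - 1*0 + √3*√0) + 38151) = √((-2 + 0 + √3*0) + 38151) = √((-2 + 0 + 0) + 38151) = √(-2 + 38151) = √38149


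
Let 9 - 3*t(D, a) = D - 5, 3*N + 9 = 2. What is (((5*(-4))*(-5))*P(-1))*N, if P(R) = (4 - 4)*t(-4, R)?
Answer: 0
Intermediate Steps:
N = -7/3 (N = -3 + (⅓)*2 = -3 + ⅔ = -7/3 ≈ -2.3333)
t(D, a) = 14/3 - D/3 (t(D, a) = 3 - (D - 5)/3 = 3 - (-5 + D)/3 = 3 + (5/3 - D/3) = 14/3 - D/3)
P(R) = 0 (P(R) = (4 - 4)*(14/3 - ⅓*(-4)) = 0*(14/3 + 4/3) = 0*6 = 0)
(((5*(-4))*(-5))*P(-1))*N = (((5*(-4))*(-5))*0)*(-7/3) = (-20*(-5)*0)*(-7/3) = (100*0)*(-7/3) = 0*(-7/3) = 0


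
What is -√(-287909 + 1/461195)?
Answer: -3*I*√6804275855043170/461195 ≈ -536.57*I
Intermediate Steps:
-√(-287909 + 1/461195) = -√(-132782191254/461195) = -3*I*√6804275855043170/461195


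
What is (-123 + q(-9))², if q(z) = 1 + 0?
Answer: 14884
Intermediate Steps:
q(z) = 1
(-123 + q(-9))² = (-123 + 1)² = (-122)² = 14884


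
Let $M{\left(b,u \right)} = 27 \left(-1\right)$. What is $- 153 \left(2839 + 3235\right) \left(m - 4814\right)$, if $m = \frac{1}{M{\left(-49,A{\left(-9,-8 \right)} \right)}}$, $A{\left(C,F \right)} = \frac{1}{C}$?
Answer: $\frac{13421371582}{3} \approx 4.4738 \cdot 10^{9}$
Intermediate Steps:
$M{\left(b,u \right)} = -27$
$m = - \frac{1}{27}$ ($m = \frac{1}{-27} = - \frac{1}{27} \approx -0.037037$)
$- 153 \left(2839 + 3235\right) \left(m - 4814\right) = - 153 \left(2839 + 3235\right) \left(- \frac{1}{27} - 4814\right) = - 153 \cdot 6074 \left(- \frac{129979}{27}\right) = \left(-153\right) \left(- \frac{789492446}{27}\right) = \frac{13421371582}{3}$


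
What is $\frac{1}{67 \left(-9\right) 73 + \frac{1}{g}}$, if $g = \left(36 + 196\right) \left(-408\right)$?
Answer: $- \frac{94656}{4166662465} \approx -2.2717 \cdot 10^{-5}$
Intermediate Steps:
$g = -94656$ ($g = 232 \left(-408\right) = -94656$)
$\frac{1}{67 \left(-9\right) 73 + \frac{1}{g}} = \frac{1}{67 \left(-9\right) 73 + \frac{1}{-94656}} = \frac{1}{\left(-603\right) 73 - \frac{1}{94656}} = \frac{1}{-44019 - \frac{1}{94656}} = \frac{1}{- \frac{4166662465}{94656}} = - \frac{94656}{4166662465}$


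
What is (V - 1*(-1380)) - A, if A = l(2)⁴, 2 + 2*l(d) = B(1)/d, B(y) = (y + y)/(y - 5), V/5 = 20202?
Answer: 419382879/4096 ≈ 1.0239e+5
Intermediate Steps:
V = 101010 (V = 5*20202 = 101010)
B(y) = 2*y/(-5 + y) (B(y) = (2*y)/(-5 + y) = 2*y/(-5 + y))
l(d) = -1 - 1/(4*d) (l(d) = -1 + ((2*1/(-5 + 1))/d)/2 = -1 + ((2*1/(-4))/d)/2 = -1 + ((2*1*(-¼))/d)/2 = -1 + (-1/(2*d))/2 = -1 - 1/(4*d))
A = 6561/4096 (A = ((-¼ - 1*2)/2)⁴ = ((-¼ - 2)/2)⁴ = ((½)*(-9/4))⁴ = (-9/8)⁴ = 6561/4096 ≈ 1.6018)
(V - 1*(-1380)) - A = (101010 - 1*(-1380)) - 1*6561/4096 = (101010 + 1380) - 6561/4096 = 102390 - 6561/4096 = 419382879/4096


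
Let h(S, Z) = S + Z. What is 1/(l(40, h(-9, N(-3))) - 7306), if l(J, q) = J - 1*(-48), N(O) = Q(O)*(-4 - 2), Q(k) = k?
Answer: -1/7218 ≈ -0.00013854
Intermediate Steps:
N(O) = -6*O (N(O) = O*(-4 - 2) = O*(-6) = -6*O)
l(J, q) = 48 + J (l(J, q) = J + 48 = 48 + J)
1/(l(40, h(-9, N(-3))) - 7306) = 1/((48 + 40) - 7306) = 1/(88 - 7306) = 1/(-7218) = -1/7218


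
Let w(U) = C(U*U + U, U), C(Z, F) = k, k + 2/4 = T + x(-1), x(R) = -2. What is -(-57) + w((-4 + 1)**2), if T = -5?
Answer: 99/2 ≈ 49.500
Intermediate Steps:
k = -15/2 (k = -1/2 + (-5 - 2) = -1/2 - 7 = -15/2 ≈ -7.5000)
C(Z, F) = -15/2
w(U) = -15/2
-(-57) + w((-4 + 1)**2) = -(-57) - 15/2 = -19*(-3) - 15/2 = 57 - 15/2 = 99/2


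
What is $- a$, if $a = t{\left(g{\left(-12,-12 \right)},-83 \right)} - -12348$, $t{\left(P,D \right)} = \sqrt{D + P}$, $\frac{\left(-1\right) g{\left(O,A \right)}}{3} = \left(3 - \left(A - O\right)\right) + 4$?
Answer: $-12348 - 2 i \sqrt{26} \approx -12348.0 - 10.198 i$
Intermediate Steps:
$g{\left(O,A \right)} = -21 - 3 O + 3 A$ ($g{\left(O,A \right)} = - 3 \left(\left(3 - \left(A - O\right)\right) + 4\right) = - 3 \left(\left(3 + O - A\right) + 4\right) = - 3 \left(7 + O - A\right) = -21 - 3 O + 3 A$)
$a = 12348 + 2 i \sqrt{26}$ ($a = \sqrt{-83 - 21} - -12348 = \sqrt{-83 - 21} + 12348 = \sqrt{-104} + 12348 = 2 i \sqrt{26} + 12348 = 12348 + 2 i \sqrt{26} \approx 12348.0 + 10.198 i$)
$- a = - (12348 + 2 i \sqrt{26}) = -12348 - 2 i \sqrt{26}$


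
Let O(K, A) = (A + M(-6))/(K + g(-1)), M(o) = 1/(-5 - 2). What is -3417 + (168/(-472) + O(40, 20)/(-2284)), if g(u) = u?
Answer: -125719024169/36788388 ≈ -3417.4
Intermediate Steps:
M(o) = -⅐ (M(o) = 1/(-7) = -⅐)
O(K, A) = (-⅐ + A)/(-1 + K) (O(K, A) = (A - ⅐)/(K - 1) = (-⅐ + A)/(-1 + K))
-3417 + (168/(-472) + O(40, 20)/(-2284)) = -3417 + (168/(-472) + ((-⅐ + 20)/(-1 + 40))/(-2284)) = -3417 + (168*(-1/472) + ((139/7)/39)*(-1/2284)) = -3417 + (-21/59 + ((1/39)*(139/7))*(-1/2284)) = -3417 + (-21/59 + (139/273)*(-1/2284)) = -3417 + (-21/59 - 139/623532) = -3417 - 13102373/36788388 = -125719024169/36788388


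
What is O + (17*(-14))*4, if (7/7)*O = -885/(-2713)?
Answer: -2581891/2713 ≈ -951.67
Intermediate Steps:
O = 885/2713 (O = -885/(-2713) = -885*(-1/2713) = 885/2713 ≈ 0.32621)
O + (17*(-14))*4 = 885/2713 + (17*(-14))*4 = 885/2713 - 238*4 = 885/2713 - 952 = -2581891/2713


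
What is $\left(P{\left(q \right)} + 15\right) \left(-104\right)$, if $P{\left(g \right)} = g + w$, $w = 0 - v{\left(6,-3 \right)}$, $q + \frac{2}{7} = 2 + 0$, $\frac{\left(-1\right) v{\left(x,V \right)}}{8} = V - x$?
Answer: $\frac{40248}{7} \approx 5749.7$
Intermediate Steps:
$v{\left(x,V \right)} = - 8 V + 8 x$ ($v{\left(x,V \right)} = - 8 \left(V - x\right) = - 8 V + 8 x$)
$q = \frac{12}{7}$ ($q = - \frac{2}{7} + \left(2 + 0\right) = - \frac{2}{7} + 2 = \frac{12}{7} \approx 1.7143$)
$w = -72$ ($w = 0 - \left(\left(-8\right) \left(-3\right) + 8 \cdot 6\right) = 0 - \left(24 + 48\right) = 0 - 72 = -72$)
$P{\left(g \right)} = -72 + g$ ($P{\left(g \right)} = g - 72 = -72 + g$)
$\left(P{\left(q \right)} + 15\right) \left(-104\right) = \left(\left(-72 + \frac{12}{7}\right) + 15\right) \left(-104\right) = \left(- \frac{492}{7} + 15\right) \left(-104\right) = \left(- \frac{387}{7}\right) \left(-104\right) = \frac{40248}{7}$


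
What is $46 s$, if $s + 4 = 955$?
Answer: $43746$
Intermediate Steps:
$s = 951$ ($s = -4 + 955 = 951$)
$46 s = 46 \cdot 951 = 43746$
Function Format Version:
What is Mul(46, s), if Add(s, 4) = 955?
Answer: 43746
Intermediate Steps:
s = 951 (s = Add(-4, 955) = 951)
Mul(46, s) = Mul(46, 951) = 43746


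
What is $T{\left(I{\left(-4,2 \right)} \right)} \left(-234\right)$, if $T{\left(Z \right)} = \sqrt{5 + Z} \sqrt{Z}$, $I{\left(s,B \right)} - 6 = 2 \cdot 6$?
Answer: $- 702 \sqrt{46} \approx -4761.2$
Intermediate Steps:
$I{\left(s,B \right)} = 18$ ($I{\left(s,B \right)} = 6 + 2 \cdot 6 = 6 + 12 = 18$)
$T{\left(Z \right)} = \sqrt{Z} \sqrt{5 + Z}$
$T{\left(I{\left(-4,2 \right)} \right)} \left(-234\right) = \sqrt{18} \sqrt{5 + 18} \left(-234\right) = 3 \sqrt{2} \sqrt{23} \left(-234\right) = 3 \sqrt{46} \left(-234\right) = - 702 \sqrt{46}$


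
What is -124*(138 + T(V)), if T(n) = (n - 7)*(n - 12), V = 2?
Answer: -23312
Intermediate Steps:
T(n) = (-12 + n)*(-7 + n) (T(n) = (-7 + n)*(-12 + n) = (-12 + n)*(-7 + n))
-124*(138 + T(V)) = -124*(138 + (84 + 2² - 19*2)) = -124*(138 + (84 + 4 - 38)) = -124*(138 + 50) = -124*188 = -23312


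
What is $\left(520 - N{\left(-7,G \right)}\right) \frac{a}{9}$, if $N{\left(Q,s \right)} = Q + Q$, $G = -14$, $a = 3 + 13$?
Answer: $\frac{2848}{3} \approx 949.33$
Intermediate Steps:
$a = 16$
$N{\left(Q,s \right)} = 2 Q$
$\left(520 - N{\left(-7,G \right)}\right) \frac{a}{9} = \left(520 - 2 \left(-7\right)\right) \frac{16}{9} = \left(520 - -14\right) 16 \cdot \frac{1}{9} = \left(520 + 14\right) \frac{16}{9} = 534 \cdot \frac{16}{9} = \frac{2848}{3}$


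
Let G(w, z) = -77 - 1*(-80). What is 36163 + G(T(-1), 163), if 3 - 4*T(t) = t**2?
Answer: 36166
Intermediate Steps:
T(t) = 3/4 - t**2/4
G(w, z) = 3 (G(w, z) = -77 + 80 = 3)
36163 + G(T(-1), 163) = 36163 + 3 = 36166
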